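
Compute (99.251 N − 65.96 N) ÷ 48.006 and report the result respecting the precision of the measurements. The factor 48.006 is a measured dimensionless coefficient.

99.251 N − 65.96 N = 33.291 N; the difference is limited to 2 decimal places (4 s.f.).
Carrying full precision, 33.291 ÷ 48.006 = 0.693475815523… N; 48.006 has 5 s.f., so the result keeps min(4, 5) = 4 s.f.
Rounded to 4 significant figures: 0.6935 N.

0.6935 N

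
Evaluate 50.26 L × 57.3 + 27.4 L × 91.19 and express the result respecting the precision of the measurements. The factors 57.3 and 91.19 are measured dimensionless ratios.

50.26 × 57.3 = 2879.898 → 2.88 × 10^3 L (3 s.f., last digit at the 10^1 place).
27.4 × 91.19 = 2498.606 → 2.50 × 10^3 L (3 s.f., last digit at the 10^1 place).
Sum: 5378.504 L; keep the coarser place, 10^1.
Result: 5.38 × 10^3 L.

5.38 × 10^3 L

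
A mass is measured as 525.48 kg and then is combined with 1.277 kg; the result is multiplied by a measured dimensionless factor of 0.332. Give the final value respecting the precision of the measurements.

175 kg

525.48 kg + 1.277 kg = 526.757 kg; the sum is limited to 2 decimal places (5 s.f.).
Carrying full precision, 526.757 × 0.332 = 174.883324 kg; 0.332 has 3 s.f., so the result keeps min(5, 3) = 3 s.f.
Rounded to 3 significant figures: 175 kg.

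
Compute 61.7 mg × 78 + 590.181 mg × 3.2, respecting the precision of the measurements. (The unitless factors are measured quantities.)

6.7 × 10³ mg

61.7 × 78 = 4812.6 → 4.8 × 10³ mg (2 s.f., last digit at the 10^2 place).
590.181 × 3.2 = 1888.5792 → 1.9 × 10³ mg (2 s.f., last digit at the 10^2 place).
Sum: 6701.1792 mg; keep the coarser place, 10^2.
Result: 6.7 × 10³ mg.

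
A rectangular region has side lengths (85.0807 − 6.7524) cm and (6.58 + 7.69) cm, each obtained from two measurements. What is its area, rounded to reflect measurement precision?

1118 cm²

85.0807 − 6.7524 = 78.3283, limited to 4 d.p. → 6 s.f.; 6.58 + 7.69 = 14.27, limited to 2 d.p. → 4 s.f.
Carrying full precision, 78.3283 × 14.27 = 1117.744841; keep min(6, 4) = 4 s.f.
Rounded to 4 significant figures: 1118 cm².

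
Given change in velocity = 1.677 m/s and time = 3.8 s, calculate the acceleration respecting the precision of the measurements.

acceleration = 1.677 m/s ÷ 3.8 s = 0.441315789474… m/s².
1.677 has 4 significant figures; 3.8 has 2.
Division/multiplication keeps the fewest: 2 significant figures.
Rounded: 0.44 m/s².

0.44 m/s²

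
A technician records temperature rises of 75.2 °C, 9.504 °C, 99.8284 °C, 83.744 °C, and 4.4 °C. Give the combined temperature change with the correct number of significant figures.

75.2 °C + 9.504 °C + 99.8284 °C + 83.744 °C + 4.4 °C = 272.6764 °C.
Addition/subtraction keeps the fewest decimal places: 75.2 → 1 decimal place, 9.504 → 3 decimal places, 99.8284 → 4 decimal places, 83.744 → 3 decimal places, 4.4 → 1 decimal place; limit is 1.
Rounded to 1 decimal place: 272.7 °C.

272.7 °C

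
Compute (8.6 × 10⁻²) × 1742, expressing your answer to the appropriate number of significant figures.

1.5 × 10²

(8.6 × 10⁻²) × 1742 = 149.812
Multiplication/division keeps the fewest significant figures: 8.6 × 10⁻² → 2 s.f., 1742 → 4 s.f.; limit is 2.
Rounded to 2 significant figures: 1.5 × 10².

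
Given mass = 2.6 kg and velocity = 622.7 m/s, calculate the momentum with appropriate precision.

momentum = 2.6 kg × 622.7 m/s = 1619.02 kg·m/s.
2.6 has 2 significant figures; 622.7 has 4.
Division/multiplication keeps the fewest: 2 significant figures.
Rounded: 1.6 × 10³ kg·m/s.

1.6 × 10³ kg·m/s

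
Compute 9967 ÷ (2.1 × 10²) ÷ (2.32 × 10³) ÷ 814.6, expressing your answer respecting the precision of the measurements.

9967 ÷ (2.1 × 10²) ÷ (2.32 × 10³) ÷ 814.6 = 0.0000251138197518…
Multiplication/division keeps the fewest significant figures: 9967 → 4 s.f., 2.1 × 10² → 2 s.f., 2.32 × 10³ → 3 s.f., 814.6 → 4 s.f.; limit is 2.
Rounded to 2 significant figures: 2.5 × 10⁻⁵.

2.5 × 10⁻⁵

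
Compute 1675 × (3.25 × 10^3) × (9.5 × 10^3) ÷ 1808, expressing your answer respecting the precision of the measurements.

2.9 × 10^7

1675 × (3.25 × 10^3) × (9.5 × 10^3) ÷ 1808 = 28603774.8894…
Multiplication/division keeps the fewest significant figures: 1675 → 4 s.f., 3.25 × 10^3 → 3 s.f., 9.5 × 10^3 → 2 s.f., 1808 → 4 s.f.; limit is 2.
Rounded to 2 significant figures: 2.9 × 10^7.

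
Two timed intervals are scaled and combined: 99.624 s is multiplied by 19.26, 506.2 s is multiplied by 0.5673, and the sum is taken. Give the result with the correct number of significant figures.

99.624 × 19.26 = 1918.75824 → 1919 s (4 s.f., last digit at the 10^0 place).
506.2 × 0.5673 = 287.16726 → 287.2 s (4 s.f., last digit at the 10^-1 place).
Sum: 2205.9255 s; keep the coarser place, 10^0.
Result: 2206 s.

2206 s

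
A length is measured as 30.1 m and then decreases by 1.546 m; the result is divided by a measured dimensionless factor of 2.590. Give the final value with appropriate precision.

30.1 m − 1.546 m = 28.554 m; the difference is limited to 1 decimal place (3 s.f.).
Carrying full precision, 28.554 ÷ 2.590 = 11.0247104247… m; 2.590 has 4 s.f., so the result keeps min(3, 4) = 3 s.f.
Rounded to 3 significant figures: 11.0 m.

11.0 m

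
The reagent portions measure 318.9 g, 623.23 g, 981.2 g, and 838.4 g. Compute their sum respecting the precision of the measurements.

2761.7 g

318.9 g + 623.23 g + 981.2 g + 838.4 g = 2761.73 g.
Addition/subtraction keeps the fewest decimal places: 318.9 → 1 decimal place, 623.23 → 2 decimal places, 981.2 → 1 decimal place, 838.4 → 1 decimal place; limit is 1.
Rounded to 1 decimal place: 2761.7 g.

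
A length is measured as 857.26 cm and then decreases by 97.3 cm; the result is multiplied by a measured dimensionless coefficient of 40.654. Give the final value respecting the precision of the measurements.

3.090 × 10⁴ cm

857.26 cm − 97.3 cm = 759.96 cm; the difference is limited to 1 decimal place (4 s.f.).
Carrying full precision, 759.96 × 40.654 = 30895.41384 cm; 40.654 has 5 s.f., so the result keeps min(4, 5) = 4 s.f.
Rounded to 4 significant figures: 3.090 × 10⁴ cm.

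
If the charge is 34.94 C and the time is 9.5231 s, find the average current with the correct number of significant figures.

3.669 A

average current = 34.94 C ÷ 9.5231 s = 3.66897333851… A.
34.94 has 4 significant figures; 9.5231 has 5.
Division/multiplication keeps the fewest: 4 significant figures.
Rounded: 3.669 A.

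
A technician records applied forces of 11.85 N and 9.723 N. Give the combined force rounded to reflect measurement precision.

11.85 N + 9.723 N = 21.573 N.
Addition/subtraction keeps the fewest decimal places: 11.85 → 2 decimal places, 9.723 → 3 decimal places; limit is 2.
Rounded to 2 decimal places: 21.57 N.

21.57 N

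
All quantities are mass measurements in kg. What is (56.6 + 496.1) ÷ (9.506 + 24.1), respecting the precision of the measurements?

56.6 + 496.1 = 552.7, limited to 1 d.p. → 4 s.f.; 9.506 + 24.1 = 33.606, limited to 1 d.p. → 3 s.f.
Carrying full precision, 552.7 ÷ 33.606 = 16.4464678926…; keep min(4, 3) = 3 s.f.
Rounded to 3 significant figures: 16.4.

16.4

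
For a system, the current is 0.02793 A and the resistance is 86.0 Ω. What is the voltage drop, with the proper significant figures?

2.40 V

voltage drop = 0.02793 A × 86.0 Ω = 2.40198 V.
0.02793 has 4 significant figures; 86.0 has 3.
Division/multiplication keeps the fewest: 3 significant figures.
Rounded: 2.40 V.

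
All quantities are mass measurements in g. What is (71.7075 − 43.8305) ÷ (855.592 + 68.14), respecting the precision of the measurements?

0.030179

71.7075 − 43.8305 = 27.8770, limited to 4 d.p. → 6 s.f.; 855.592 + 68.14 = 923.732, limited to 2 d.p. → 5 s.f.
Carrying full precision, 27.8770 ÷ 923.732 = 0.0301786665396…; keep min(6, 5) = 5 s.f.
Rounded to 5 significant figures: 0.030179.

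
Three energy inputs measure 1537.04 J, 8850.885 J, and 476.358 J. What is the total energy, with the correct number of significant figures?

1537.04 J + 8850.885 J + 476.358 J = 10864.283 J.
Addition/subtraction keeps the fewest decimal places: 1537.04 → 2 decimal places, 8850.885 → 3 decimal places, 476.358 → 3 decimal places; limit is 2.
Rounded to 2 decimal places: 10864.28 J.

10864.28 J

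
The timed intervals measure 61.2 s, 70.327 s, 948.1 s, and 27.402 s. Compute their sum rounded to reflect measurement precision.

1107.0 s

61.2 s + 70.327 s + 948.1 s + 27.402 s = 1107.029 s.
Addition/subtraction keeps the fewest decimal places: 61.2 → 1 decimal place, 70.327 → 3 decimal places, 948.1 → 1 decimal place, 27.402 → 3 decimal places; limit is 1.
Rounded to 1 decimal place: 1107.0 s.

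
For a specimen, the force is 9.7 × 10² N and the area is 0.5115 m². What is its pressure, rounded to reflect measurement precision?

1.9 × 10³ Pa

pressure = 9.7 × 10² N ÷ 0.5115 m² = 1896.38318671… Pa.
9.7 × 10² has 2 significant figures; 0.5115 has 4.
Division/multiplication keeps the fewest: 2 significant figures.
Rounded: 1.9 × 10³ Pa.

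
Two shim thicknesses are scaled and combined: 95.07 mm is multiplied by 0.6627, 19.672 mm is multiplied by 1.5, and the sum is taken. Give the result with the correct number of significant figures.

93 mm

95.07 × 0.6627 = 63.002889 → 63.00 mm (4 s.f., last digit at the 10^-2 place).
19.672 × 1.5 = 29.508 → 3.0 × 10^1 mm (2 s.f., last digit at the 10^0 place).
Sum: 92.510889 mm; keep the coarser place, 10^0.
Result: 93 mm.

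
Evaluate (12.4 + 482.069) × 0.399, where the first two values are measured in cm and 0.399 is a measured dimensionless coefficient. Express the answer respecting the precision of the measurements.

197 cm

12.4 cm + 482.069 cm = 494.469 cm; the sum is limited to 1 decimal place (4 s.f.).
Carrying full precision, 494.469 × 0.399 = 197.293131 cm; 0.399 has 3 s.f., so the result keeps min(4, 3) = 3 s.f.
Rounded to 3 significant figures: 197 cm.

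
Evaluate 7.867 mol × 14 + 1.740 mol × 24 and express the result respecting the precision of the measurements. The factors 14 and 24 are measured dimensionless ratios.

7.867 × 14 = 110.138 → 1.1 × 10^2 mol (2 s.f., last digit at the 10^1 place).
1.740 × 24 = 41.76 → 42 mol (2 s.f., last digit at the 10^0 place).
Sum: 151.898 mol; keep the coarser place, 10^1.
Result: 1.5 × 10^2 mol.

1.5 × 10^2 mol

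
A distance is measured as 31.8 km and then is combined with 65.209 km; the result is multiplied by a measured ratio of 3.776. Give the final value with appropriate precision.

3.66 × 10^2 km

31.8 km + 65.209 km = 97.009 km; the sum is limited to 1 decimal place (3 s.f.).
Carrying full precision, 97.009 × 3.776 = 366.305984 km; 3.776 has 4 s.f., so the result keeps min(3, 4) = 3 s.f.
Rounded to 3 significant figures: 3.66 × 10^2 km.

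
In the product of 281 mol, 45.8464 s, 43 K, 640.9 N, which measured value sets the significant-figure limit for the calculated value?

43 K

281 mol → 3 s.f.; 45.8464 s → 6 s.f.; 43 K → 2 s.f.; 640.9 N → 4 s.f.
The fewest is 2 significant figures, from 43 K.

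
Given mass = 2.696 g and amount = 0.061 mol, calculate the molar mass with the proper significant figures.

molar mass = 2.696 g ÷ 0.061 mol = 44.1967213115… g/mol.
2.696 has 4 significant figures; 0.061 has 2.
Division/multiplication keeps the fewest: 2 significant figures.
Rounded: 44 g/mol.

44 g/mol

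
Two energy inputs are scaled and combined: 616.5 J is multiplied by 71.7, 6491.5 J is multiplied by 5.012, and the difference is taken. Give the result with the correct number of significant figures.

1.17 × 10⁴ J

616.5 × 71.7 = 44203.05 → 4.42 × 10⁴ J (3 s.f., last digit at the 10^2 place).
6491.5 × 5.012 = 32535.398 → 3.254 × 10⁴ J (4 s.f., last digit at the 10^1 place).
Difference: 11667.652 J; keep the coarser place, 10^2.
Result: 1.17 × 10⁴ J.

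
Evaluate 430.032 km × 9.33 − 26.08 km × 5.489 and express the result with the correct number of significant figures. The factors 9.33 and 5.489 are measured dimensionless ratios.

430.032 × 9.33 = 4012.19856 → 4.01 × 10^3 km (3 s.f., last digit at the 10^1 place).
26.08 × 5.489 = 143.15312 → 143.2 km (4 s.f., last digit at the 10^-1 place).
Difference: 3869.04544 km; keep the coarser place, 10^1.
Result: 3.87 × 10^3 km.

3.87 × 10^3 km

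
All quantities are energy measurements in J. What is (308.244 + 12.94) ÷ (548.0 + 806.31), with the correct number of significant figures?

0.23716

308.244 + 12.94 = 321.184, limited to 2 d.p. → 5 s.f.; 548.0 + 806.31 = 1354.31, limited to 1 d.p. → 5 s.f.
Carrying full precision, 321.184 ÷ 1354.31 = 0.23715692862…; keep min(5, 5) = 5 s.f.
Rounded to 5 significant figures: 0.23716.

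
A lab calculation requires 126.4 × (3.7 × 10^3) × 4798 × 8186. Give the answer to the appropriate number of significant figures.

1.8 × 10^13

126.4 × (3.7 × 10^3) × 4798 × 8186 = 1.8368799847 × 10^13…
Multiplication/division keeps the fewest significant figures: 126.4 → 4 s.f., 3.7 × 10^3 → 2 s.f., 4798 → 4 s.f., 8186 → 4 s.f.; limit is 2.
Rounded to 2 significant figures: 1.8 × 10^13.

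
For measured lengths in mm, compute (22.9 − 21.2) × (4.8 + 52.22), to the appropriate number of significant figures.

97 mm²

22.9 − 21.2 = 1.7, limited to 1 d.p. → 2 s.f.; 4.8 + 52.22 = 57.02, limited to 1 d.p. → 3 s.f.
Carrying full precision, 1.7 × 57.02 = 96.934; keep min(2, 3) = 2 s.f.
Rounded to 2 significant figures: 97 mm².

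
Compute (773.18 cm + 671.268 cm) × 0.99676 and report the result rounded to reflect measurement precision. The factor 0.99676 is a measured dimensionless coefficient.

773.18 cm + 671.268 cm = 1444.448 cm; the sum is limited to 2 decimal places (6 s.f.).
Carrying full precision, 1444.448 × 0.99676 = 1439.76798848 cm; 0.99676 has 5 s.f., so the result keeps min(6, 5) = 5 s.f.
Rounded to 5 significant figures: 1439.8 cm.

1439.8 cm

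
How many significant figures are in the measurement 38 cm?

38: every digit is nonzero and significant.

2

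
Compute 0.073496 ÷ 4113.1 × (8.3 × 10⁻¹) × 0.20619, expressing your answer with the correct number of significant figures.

3.1 × 10⁻⁶

0.073496 ÷ 4113.1 × (8.3 × 10⁻¹) × 0.20619 = 0.00000305801862323…
Multiplication/division keeps the fewest significant figures: 0.073496 → 5 s.f., 4113.1 → 5 s.f., 8.3 × 10⁻¹ → 2 s.f., 0.20619 → 5 s.f.; limit is 2.
Rounded to 2 significant figures: 3.1 × 10⁻⁶.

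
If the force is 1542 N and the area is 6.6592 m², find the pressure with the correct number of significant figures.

231.6 Pa

pressure = 1542 N ÷ 6.6592 m² = 231.559346468… Pa.
1542 has 4 significant figures; 6.6592 has 5.
Division/multiplication keeps the fewest: 4 significant figures.
Rounded: 231.6 Pa.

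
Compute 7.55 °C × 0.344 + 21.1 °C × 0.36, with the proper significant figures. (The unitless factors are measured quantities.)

7.55 × 0.344 = 2.5972 → 2.60 °C (3 s.f., last digit at the 10^-2 place).
21.1 × 0.36 = 7.596 → 7.6 °C (2 s.f., last digit at the 10^-1 place).
Sum: 10.1932 °C; keep the coarser place, 10^-1.
Result: 10.2 °C.

10.2 °C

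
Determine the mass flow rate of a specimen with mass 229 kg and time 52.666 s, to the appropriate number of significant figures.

4.35 kg/s

mass flow rate = 229 kg ÷ 52.666 s = 4.34815630578… kg/s.
229 has 3 significant figures; 52.666 has 5.
Division/multiplication keeps the fewest: 3 significant figures.
Rounded: 4.35 kg/s.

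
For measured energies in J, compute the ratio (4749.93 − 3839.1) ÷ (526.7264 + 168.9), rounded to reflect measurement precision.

1.309

4749.93 − 3839.1 = 910.83, limited to 1 d.p. → 4 s.f.; 526.7264 + 168.9 = 695.6264, limited to 1 d.p. → 4 s.f.
Carrying full precision, 910.83 ÷ 695.6264 = 1.30936663703…; keep min(4, 4) = 4 s.f.
Rounded to 4 significant figures: 1.309.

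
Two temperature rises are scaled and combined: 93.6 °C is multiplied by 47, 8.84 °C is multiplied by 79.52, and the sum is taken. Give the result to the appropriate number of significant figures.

93.6 × 47 = 4399.2 → 4.4 × 10^3 °C (2 s.f., last digit at the 10^2 place).
8.84 × 79.52 = 702.9568 → 703 °C (3 s.f., last digit at the 10^0 place).
Sum: 5102.1568 °C; keep the coarser place, 10^2.
Result: 5.1 × 10^3 °C.

5.1 × 10^3 °C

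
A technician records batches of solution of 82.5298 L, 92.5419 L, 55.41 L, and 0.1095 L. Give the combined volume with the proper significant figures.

82.5298 L + 92.5419 L + 55.41 L + 0.1095 L = 230.5912 L.
Addition/subtraction keeps the fewest decimal places: 82.5298 → 4 decimal places, 92.5419 → 4 decimal places, 55.41 → 2 decimal places, 0.1095 → 4 decimal places; limit is 2.
Rounded to 2 decimal places: 230.59 L.

230.59 L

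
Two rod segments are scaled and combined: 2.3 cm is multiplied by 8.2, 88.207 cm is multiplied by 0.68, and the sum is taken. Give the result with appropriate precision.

79 cm

2.3 × 8.2 = 18.86 → 19 cm (2 s.f., last digit at the 10^0 place).
88.207 × 0.68 = 59.98076 → 6.0 × 10^1 cm (2 s.f., last digit at the 10^0 place).
Sum: 78.84076 cm; keep the coarser place, 10^0.
Result: 79 cm.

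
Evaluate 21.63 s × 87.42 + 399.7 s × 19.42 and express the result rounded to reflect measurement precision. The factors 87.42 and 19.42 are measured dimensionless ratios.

21.63 × 87.42 = 1890.8946 → 1891 s (4 s.f., last digit at the 10^0 place).
399.7 × 19.42 = 7762.174 → 7.762 × 10³ s (4 s.f., last digit at the 10^0 place).
Sum: 9653.0686 s; keep the coarser place, 10^0.
Result: 9653 s.

9653 s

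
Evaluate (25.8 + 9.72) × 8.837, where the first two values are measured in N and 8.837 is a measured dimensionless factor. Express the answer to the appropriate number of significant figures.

25.8 N + 9.72 N = 35.52 N; the sum is limited to 1 decimal place (3 s.f.).
Carrying full precision, 35.52 × 8.837 = 313.89024 N; 8.837 has 4 s.f., so the result keeps min(3, 4) = 3 s.f.
Rounded to 3 significant figures: 314 N.

314 N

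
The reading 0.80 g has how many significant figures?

0.80: leading zeros are not significant; trailing zeros after a decimal point are significant.

2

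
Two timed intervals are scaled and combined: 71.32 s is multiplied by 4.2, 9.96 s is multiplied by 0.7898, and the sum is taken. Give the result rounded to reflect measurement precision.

71.32 × 4.2 = 299.544 → 3.0 × 10^2 s (2 s.f., last digit at the 10^1 place).
9.96 × 0.7898 = 7.866408 → 7.87 s (3 s.f., last digit at the 10^-2 place).
Sum: 307.410408 s; keep the coarser place, 10^1.
Result: 3.1 × 10^2 s.

3.1 × 10^2 s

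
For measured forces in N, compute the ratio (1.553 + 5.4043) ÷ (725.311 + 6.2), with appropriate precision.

1.553 + 5.4043 = 6.9573, limited to 3 d.p. → 4 s.f.; 725.311 + 6.2 = 731.511, limited to 1 d.p. → 4 s.f.
Carrying full precision, 6.9573 ÷ 731.511 = 0.00951086176421…; keep min(4, 4) = 4 s.f.
Rounded to 4 significant figures: 0.009511.

0.009511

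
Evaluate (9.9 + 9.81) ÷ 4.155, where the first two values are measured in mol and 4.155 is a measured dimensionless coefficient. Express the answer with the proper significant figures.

4.74 mol

9.9 mol + 9.81 mol = 19.71 mol; the sum is limited to 1 decimal place (3 s.f.).
Carrying full precision, 19.71 ÷ 4.155 = 4.74368231047… mol; 4.155 has 4 s.f., so the result keeps min(3, 4) = 3 s.f.
Rounded to 3 significant figures: 4.74 mol.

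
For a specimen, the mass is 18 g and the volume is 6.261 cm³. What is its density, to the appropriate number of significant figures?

2.9 g/cm³

density = 18 g ÷ 6.261 cm³ = 2.87494010541… g/cm³.
18 has 2 significant figures; 6.261 has 4.
Division/multiplication keeps the fewest: 2 significant figures.
Rounded: 2.9 g/cm³.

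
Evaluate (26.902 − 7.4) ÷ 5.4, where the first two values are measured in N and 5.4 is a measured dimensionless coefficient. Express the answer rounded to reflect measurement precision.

3.6 N

26.902 N − 7.4 N = 19.502 N; the difference is limited to 1 decimal place (3 s.f.).
Carrying full precision, 19.502 ÷ 5.4 = 3.61148148148… N; 5.4 has 2 s.f., so the result keeps min(3, 2) = 2 s.f.
Rounded to 2 significant figures: 3.6 N.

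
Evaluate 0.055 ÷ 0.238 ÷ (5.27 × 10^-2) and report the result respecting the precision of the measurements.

0.055 ÷ 0.238 ÷ (5.27 × 10^-2) = 4.38505573007…
Multiplication/division keeps the fewest significant figures: 0.055 → 2 s.f., 0.238 → 3 s.f., 5.27 × 10^-2 → 3 s.f.; limit is 2.
Rounded to 2 significant figures: 4.4.

4.4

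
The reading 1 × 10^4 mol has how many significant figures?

1 × 10^4: in scientific notation every digit of the coefficient is significant.

1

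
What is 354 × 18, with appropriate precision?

6.4 × 10³

354 × 18 = 6372
Multiplication/division keeps the fewest significant figures: 354 → 3 s.f., 18 → 2 s.f.; limit is 2.
Rounded to 2 significant figures: 6.4 × 10³.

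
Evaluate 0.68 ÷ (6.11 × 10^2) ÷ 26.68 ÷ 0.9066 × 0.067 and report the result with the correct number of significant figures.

3.1 × 10^-6

0.68 ÷ (6.11 × 10^2) ÷ 26.68 ÷ 0.9066 × 0.067 = 0.0000030827688728…
Multiplication/division keeps the fewest significant figures: 0.68 → 2 s.f., 6.11 × 10^2 → 3 s.f., 26.68 → 4 s.f., 0.9066 → 4 s.f., 0.067 → 2 s.f.; limit is 2.
Rounded to 2 significant figures: 3.1 × 10^-6.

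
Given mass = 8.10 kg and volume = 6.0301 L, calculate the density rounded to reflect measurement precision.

1.34 kg/L

density = 8.10 kg ÷ 6.0301 L = 1.34326130578… kg/L.
8.10 has 3 significant figures; 6.0301 has 5.
Division/multiplication keeps the fewest: 3 significant figures.
Rounded: 1.34 kg/L.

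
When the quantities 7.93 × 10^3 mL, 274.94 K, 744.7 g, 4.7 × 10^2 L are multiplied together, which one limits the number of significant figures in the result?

4.7 × 10^2 L

7.93 × 10^3 mL → 3 s.f.; 274.94 K → 5 s.f.; 744.7 g → 4 s.f.; 4.7 × 10^2 L → 2 s.f.
The fewest is 2 significant figures, from 4.7 × 10^2 L.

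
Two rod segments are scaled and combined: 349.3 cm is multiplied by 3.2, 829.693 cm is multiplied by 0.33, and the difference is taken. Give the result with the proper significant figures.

349.3 × 3.2 = 1117.76 → 1.1 × 10³ cm (2 s.f., last digit at the 10^2 place).
829.693 × 0.33 = 273.79869 → 2.7 × 10² cm (2 s.f., last digit at the 10^1 place).
Difference: 843.96131 cm; keep the coarser place, 10^2.
Result: 8 × 10² cm.

8 × 10² cm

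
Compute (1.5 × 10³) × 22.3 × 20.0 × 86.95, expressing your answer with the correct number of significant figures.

(1.5 × 10³) × 22.3 × 20.0 × 86.95 = 58169550
Multiplication/division keeps the fewest significant figures: 1.5 × 10³ → 2 s.f., 22.3 → 3 s.f., 20.0 → 3 s.f., 86.95 → 4 s.f.; limit is 2.
Rounded to 2 significant figures: 5.8 × 10⁷.

5.8 × 10⁷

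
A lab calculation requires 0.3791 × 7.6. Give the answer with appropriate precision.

2.9

0.3791 × 7.6 = 2.88116
Multiplication/division keeps the fewest significant figures: 0.3791 → 4 s.f., 7.6 → 2 s.f.; limit is 2.
Rounded to 2 significant figures: 2.9.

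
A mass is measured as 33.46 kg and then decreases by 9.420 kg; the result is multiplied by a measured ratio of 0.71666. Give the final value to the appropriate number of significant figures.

17.23 kg

33.46 kg − 9.420 kg = 24.040 kg; the difference is limited to 2 decimal places (4 s.f.).
Carrying full precision, 24.040 × 0.71666 = 17.2285064 kg; 0.71666 has 5 s.f., so the result keeps min(4, 5) = 4 s.f.
Rounded to 4 significant figures: 17.23 kg.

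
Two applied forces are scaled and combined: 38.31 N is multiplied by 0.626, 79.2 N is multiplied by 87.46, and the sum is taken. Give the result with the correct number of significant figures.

38.31 × 0.626 = 23.98206 → 24.0 N (3 s.f., last digit at the 10^-1 place).
79.2 × 87.46 = 6926.832 → 6.93 × 10³ N (3 s.f., last digit at the 10^1 place).
Sum: 6950.81406 N; keep the coarser place, 10^1.
Result: 6.95 × 10³ N.

6.95 × 10³ N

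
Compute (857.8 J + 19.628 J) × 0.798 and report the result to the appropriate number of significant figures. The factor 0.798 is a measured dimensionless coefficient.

7.00 × 10^2 J

857.8 J + 19.628 J = 877.428 J; the sum is limited to 1 decimal place (4 s.f.).
Carrying full precision, 877.428 × 0.798 = 700.187544 J; 0.798 has 3 s.f., so the result keeps min(4, 3) = 3 s.f.
Rounded to 3 significant figures: 7.00 × 10^2 J.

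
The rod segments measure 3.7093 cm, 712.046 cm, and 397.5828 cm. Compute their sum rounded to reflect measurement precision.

3.7093 cm + 712.046 cm + 397.5828 cm = 1113.3381 cm.
Addition/subtraction keeps the fewest decimal places: 3.7093 → 4 decimal places, 712.046 → 3 decimal places, 397.5828 → 4 decimal places; limit is 3.
Rounded to 3 decimal places: 1113.338 cm.

1113.338 cm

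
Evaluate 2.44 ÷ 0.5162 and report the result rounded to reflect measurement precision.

4.73

2.44 ÷ 0.5162 = 4.72685005812…
Multiplication/division keeps the fewest significant figures: 2.44 → 3 s.f., 0.5162 → 4 s.f.; limit is 3.
Rounded to 3 significant figures: 4.73.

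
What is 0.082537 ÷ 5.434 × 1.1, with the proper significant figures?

0.017

0.082537 ÷ 5.434 × 1.1 = 0.0167078947368…
Multiplication/division keeps the fewest significant figures: 0.082537 → 5 s.f., 5.434 → 4 s.f., 1.1 → 2 s.f.; limit is 2.
Rounded to 2 significant figures: 0.017.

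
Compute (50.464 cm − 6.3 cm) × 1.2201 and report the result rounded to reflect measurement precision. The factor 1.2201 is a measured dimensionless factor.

50.464 cm − 6.3 cm = 44.164 cm; the difference is limited to 1 decimal place (3 s.f.).
Carrying full precision, 44.164 × 1.2201 = 53.8844964 cm; 1.2201 has 5 s.f., so the result keeps min(3, 5) = 3 s.f.
Rounded to 3 significant figures: 53.9 cm.

53.9 cm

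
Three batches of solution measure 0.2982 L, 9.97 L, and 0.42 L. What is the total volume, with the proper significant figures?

0.2982 L + 9.97 L + 0.42 L = 10.6882 L.
Addition/subtraction keeps the fewest decimal places: 0.2982 → 4 decimal places, 9.97 → 2 decimal places, 0.42 → 2 decimal places; limit is 2.
Rounded to 2 decimal places: 10.69 L.

10.69 L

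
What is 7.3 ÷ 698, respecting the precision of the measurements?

0.010

7.3 ÷ 698 = 0.0104584527221…
Multiplication/division keeps the fewest significant figures: 7.3 → 2 s.f., 698 → 3 s.f.; limit is 2.
Rounded to 2 significant figures: 0.010.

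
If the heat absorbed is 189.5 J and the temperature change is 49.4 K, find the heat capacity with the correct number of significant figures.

3.84 J/K

heat capacity = 189.5 J ÷ 49.4 K = 3.83603238866… J/K.
189.5 has 4 significant figures; 49.4 has 3.
Division/multiplication keeps the fewest: 3 significant figures.
Rounded: 3.84 J/K.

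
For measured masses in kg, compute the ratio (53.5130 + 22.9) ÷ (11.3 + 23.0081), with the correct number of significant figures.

2.23

53.5130 + 22.9 = 76.4130, limited to 1 d.p. → 3 s.f.; 11.3 + 23.0081 = 34.3081, limited to 1 d.p. → 3 s.f.
Carrying full precision, 76.4130 ÷ 34.3081 = 2.22725828594…; keep min(3, 3) = 3 s.f.
Rounded to 3 significant figures: 2.23.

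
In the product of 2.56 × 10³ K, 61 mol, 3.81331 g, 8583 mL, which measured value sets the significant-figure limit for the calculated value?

61 mol

2.56 × 10³ K → 3 s.f.; 61 mol → 2 s.f.; 3.81331 g → 6 s.f.; 8583 mL → 4 s.f.
The fewest is 2 significant figures, from 61 mol.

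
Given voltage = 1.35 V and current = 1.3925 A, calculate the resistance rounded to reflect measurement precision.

0.969 Ω

resistance = 1.35 V ÷ 1.3925 A = 0.96947935368… Ω.
1.35 has 3 significant figures; 1.3925 has 5.
Division/multiplication keeps the fewest: 3 significant figures.
Rounded: 0.969 Ω.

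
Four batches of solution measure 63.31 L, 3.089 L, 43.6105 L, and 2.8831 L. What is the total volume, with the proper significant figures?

112.89 L

63.31 L + 3.089 L + 43.6105 L + 2.8831 L = 112.8926 L.
Addition/subtraction keeps the fewest decimal places: 63.31 → 2 decimal places, 3.089 → 3 decimal places, 43.6105 → 4 decimal places, 2.8831 → 4 decimal places; limit is 2.
Rounded to 2 decimal places: 112.89 L.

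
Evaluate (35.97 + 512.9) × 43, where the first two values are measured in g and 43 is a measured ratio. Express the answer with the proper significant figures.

2.4 × 10^4 g

35.97 g + 512.9 g = 548.87 g; the sum is limited to 1 decimal place (4 s.f.).
Carrying full precision, 548.87 × 43 = 23601.41 g; 43 has 2 s.f., so the result keeps min(4, 2) = 2 s.f.
Rounded to 2 significant figures: 2.4 × 10^4 g.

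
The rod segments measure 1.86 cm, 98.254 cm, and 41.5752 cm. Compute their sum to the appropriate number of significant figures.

1.86 cm + 98.254 cm + 41.5752 cm = 141.6892 cm.
Addition/subtraction keeps the fewest decimal places: 1.86 → 2 decimal places, 98.254 → 3 decimal places, 41.5752 → 4 decimal places; limit is 2.
Rounded to 2 decimal places: 141.69 cm.

141.69 cm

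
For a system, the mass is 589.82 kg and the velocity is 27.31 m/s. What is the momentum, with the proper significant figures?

momentum = 589.82 kg × 27.31 m/s = 16107.9842 kg·m/s.
589.82 has 5 significant figures; 27.31 has 4.
Division/multiplication keeps the fewest: 4 significant figures.
Rounded: 1.611 × 10⁴ kg·m/s.

1.611 × 10⁴ kg·m/s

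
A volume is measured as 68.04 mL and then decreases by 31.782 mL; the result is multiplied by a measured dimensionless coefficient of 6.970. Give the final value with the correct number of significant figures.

68.04 mL − 31.782 mL = 36.258 mL; the difference is limited to 2 decimal places (4 s.f.).
Carrying full precision, 36.258 × 6.970 = 252.71826 mL; 6.970 has 4 s.f., so the result keeps min(4, 4) = 4 s.f.
Rounded to 4 significant figures: 252.7 mL.

252.7 mL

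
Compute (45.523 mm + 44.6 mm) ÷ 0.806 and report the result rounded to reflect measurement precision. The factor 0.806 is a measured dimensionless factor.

112 mm

45.523 mm + 44.6 mm = 90.123 mm; the sum is limited to 1 decimal place (3 s.f.).
Carrying full precision, 90.123 ÷ 0.806 = 111.815136476… mm; 0.806 has 3 s.f., so the result keeps min(3, 3) = 3 s.f.
Rounded to 3 significant figures: 112 mm.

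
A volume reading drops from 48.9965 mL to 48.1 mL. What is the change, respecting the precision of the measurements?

48.9965 mL − 48.1 mL = 0.8965 mL.
Addition/subtraction keeps the fewest decimal places: 48.9965 → 4 decimal places, 48.1 → 1 decimal place; limit is 1.
Rounded to 1 decimal place: 0.9 mL.

0.9 mL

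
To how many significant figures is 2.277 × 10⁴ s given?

4

2.277 × 10⁴: in scientific notation every digit of the coefficient is significant.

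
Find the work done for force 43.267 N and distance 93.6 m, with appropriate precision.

work done = 43.267 N × 93.6 m = 4049.7912 J.
43.267 has 5 significant figures; 93.6 has 3.
Division/multiplication keeps the fewest: 3 significant figures.
Rounded: 4.05 × 10^3 J.

4.05 × 10^3 J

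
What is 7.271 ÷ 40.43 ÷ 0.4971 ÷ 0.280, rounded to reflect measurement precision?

7.271 ÷ 40.43 ÷ 0.4971 ÷ 0.280 = 1.2920776339…
Multiplication/division keeps the fewest significant figures: 7.271 → 4 s.f., 40.43 → 4 s.f., 0.4971 → 4 s.f., 0.280 → 3 s.f.; limit is 3.
Rounded to 3 significant figures: 1.29.

1.29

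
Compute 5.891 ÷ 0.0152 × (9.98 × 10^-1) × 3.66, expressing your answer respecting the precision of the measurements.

5.891 ÷ 0.0152 × (9.98 × 10^-1) × 3.66 = 1415.65380789…
Multiplication/division keeps the fewest significant figures: 5.891 → 4 s.f., 0.0152 → 3 s.f., 9.98 × 10^-1 → 3 s.f., 3.66 → 3 s.f.; limit is 3.
Rounded to 3 significant figures: 1.42 × 10^3.

1.42 × 10^3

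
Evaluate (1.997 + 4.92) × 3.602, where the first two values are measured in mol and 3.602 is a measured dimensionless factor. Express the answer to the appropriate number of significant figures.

24.9 mol

1.997 mol + 4.92 mol = 6.917 mol; the sum is limited to 2 decimal places (3 s.f.).
Carrying full precision, 6.917 × 3.602 = 24.915034 mol; 3.602 has 4 s.f., so the result keeps min(3, 4) = 3 s.f.
Rounded to 3 significant figures: 24.9 mol.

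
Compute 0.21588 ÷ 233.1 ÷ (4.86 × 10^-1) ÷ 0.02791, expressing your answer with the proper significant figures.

0.0683

0.21588 ÷ 233.1 ÷ (4.86 × 10^-1) ÷ 0.02791 = 0.0682769370483…
Multiplication/division keeps the fewest significant figures: 0.21588 → 5 s.f., 233.1 → 4 s.f., 4.86 × 10^-1 → 3 s.f., 0.02791 → 4 s.f.; limit is 3.
Rounded to 3 significant figures: 0.0683.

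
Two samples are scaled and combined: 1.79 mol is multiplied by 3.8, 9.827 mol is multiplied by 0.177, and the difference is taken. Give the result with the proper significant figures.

5.1 mol

1.79 × 3.8 = 6.802 → 6.8 mol (2 s.f., last digit at the 10^-1 place).
9.827 × 0.177 = 1.739379 → 1.74 mol (3 s.f., last digit at the 10^-2 place).
Difference: 5.062621 mol; keep the coarser place, 10^-1.
Result: 5.1 mol.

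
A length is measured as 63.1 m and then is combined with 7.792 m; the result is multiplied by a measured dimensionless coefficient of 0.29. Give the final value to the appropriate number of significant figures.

21 m

63.1 m + 7.792 m = 70.892 m; the sum is limited to 1 decimal place (3 s.f.).
Carrying full precision, 70.892 × 0.29 = 20.55868 m; 0.29 has 2 s.f., so the result keeps min(3, 2) = 2 s.f.
Rounded to 2 significant figures: 21 m.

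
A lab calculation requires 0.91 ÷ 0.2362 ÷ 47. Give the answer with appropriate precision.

0.082

0.91 ÷ 0.2362 ÷ 47 = 0.0819716432162…
Multiplication/division keeps the fewest significant figures: 0.91 → 2 s.f., 0.2362 → 4 s.f., 47 → 2 s.f.; limit is 2.
Rounded to 2 significant figures: 0.082.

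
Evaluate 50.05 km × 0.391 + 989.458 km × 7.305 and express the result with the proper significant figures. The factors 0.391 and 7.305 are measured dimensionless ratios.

7248 km

50.05 × 0.391 = 19.56955 → 19.6 km (3 s.f., last digit at the 10^-1 place).
989.458 × 7.305 = 7227.99069 → 7.228 × 10^3 km (4 s.f., last digit at the 10^0 place).
Sum: 7247.56024 km; keep the coarser place, 10^0.
Result: 7248 km.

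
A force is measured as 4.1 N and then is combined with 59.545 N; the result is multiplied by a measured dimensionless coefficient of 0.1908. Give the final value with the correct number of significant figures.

12.1 N

4.1 N + 59.545 N = 63.645 N; the sum is limited to 1 decimal place (3 s.f.).
Carrying full precision, 63.645 × 0.1908 = 12.143466 N; 0.1908 has 4 s.f., so the result keeps min(3, 4) = 3 s.f.
Rounded to 3 significant figures: 12.1 N.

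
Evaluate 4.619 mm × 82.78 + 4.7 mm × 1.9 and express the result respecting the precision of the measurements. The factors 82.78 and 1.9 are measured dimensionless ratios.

391.3 mm

4.619 × 82.78 = 382.36082 → 382.4 mm (4 s.f., last digit at the 10^-1 place).
4.7 × 1.9 = 8.93 → 8.9 mm (2 s.f., last digit at the 10^-1 place).
Sum: 391.29082 mm; keep the coarser place, 10^-1.
Result: 391.3 mm.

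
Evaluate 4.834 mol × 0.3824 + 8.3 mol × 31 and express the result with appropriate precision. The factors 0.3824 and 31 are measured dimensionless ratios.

4.834 × 0.3824 = 1.8485216 → 1.849 mol (4 s.f., last digit at the 10^-3 place).
8.3 × 31 = 257.3 → 2.6 × 10^2 mol (2 s.f., last digit at the 10^1 place).
Sum: 259.1485216 mol; keep the coarser place, 10^1.
Result: 2.6 × 10^2 mol.

2.6 × 10^2 mol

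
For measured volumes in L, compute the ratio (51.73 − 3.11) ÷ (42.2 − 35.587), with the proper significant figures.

51.73 − 3.11 = 48.62, limited to 2 d.p. → 4 s.f.; 42.2 − 35.587 = 6.613, limited to 1 d.p. → 2 s.f.
Carrying full precision, 48.62 ÷ 6.613 = 7.35218508997…; keep min(4, 2) = 2 s.f.
Rounded to 2 significant figures: 7.4.

7.4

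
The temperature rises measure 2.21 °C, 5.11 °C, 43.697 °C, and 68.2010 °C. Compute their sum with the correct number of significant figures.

119.22 °C

2.21 °C + 5.11 °C + 43.697 °C + 68.2010 °C = 119.2180 °C.
Addition/subtraction keeps the fewest decimal places: 2.21 → 2 decimal places, 5.11 → 2 decimal places, 43.697 → 3 decimal places, 68.2010 → 4 decimal places; limit is 2.
Rounded to 2 decimal places: 119.22 °C.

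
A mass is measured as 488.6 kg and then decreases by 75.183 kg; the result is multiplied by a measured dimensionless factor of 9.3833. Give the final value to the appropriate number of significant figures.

3879 kg

488.6 kg − 75.183 kg = 413.417 kg; the difference is limited to 1 decimal place (4 s.f.).
Carrying full precision, 413.417 × 9.3833 = 3879.2157361 kg; 9.3833 has 5 s.f., so the result keeps min(4, 5) = 4 s.f.
Rounded to 4 significant figures: 3879 kg.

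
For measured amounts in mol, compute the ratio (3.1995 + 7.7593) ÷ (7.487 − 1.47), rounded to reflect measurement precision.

1.82

3.1995 + 7.7593 = 10.9588, limited to 4 d.p. → 6 s.f.; 7.487 − 1.47 = 6.017, limited to 2 d.p. → 3 s.f.
Carrying full precision, 10.9588 ÷ 6.017 = 1.82130629882…; keep min(6, 3) = 3 s.f.
Rounded to 3 significant figures: 1.82.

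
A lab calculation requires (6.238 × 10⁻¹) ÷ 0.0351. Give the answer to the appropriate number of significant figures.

(6.238 × 10⁻¹) ÷ 0.0351 = 17.7720797721…
Multiplication/division keeps the fewest significant figures: 6.238 × 10⁻¹ → 4 s.f., 0.0351 → 3 s.f.; limit is 3.
Rounded to 3 significant figures: 17.8.

17.8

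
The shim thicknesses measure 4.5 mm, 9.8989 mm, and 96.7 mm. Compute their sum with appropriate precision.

4.5 mm + 9.8989 mm + 96.7 mm = 111.0989 mm.
Addition/subtraction keeps the fewest decimal places: 4.5 → 1 decimal place, 9.8989 → 4 decimal places, 96.7 → 1 decimal place; limit is 1.
Rounded to 1 decimal place: 111.1 mm.

111.1 mm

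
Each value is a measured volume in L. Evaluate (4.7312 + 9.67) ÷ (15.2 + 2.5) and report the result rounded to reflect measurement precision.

4.7312 + 9.67 = 14.4012, limited to 2 d.p. → 4 s.f.; 15.2 + 2.5 = 17.7, limited to 1 d.p. → 3 s.f.
Carrying full precision, 14.4012 ÷ 17.7 = 0.813627118644…; keep min(4, 3) = 3 s.f.
Rounded to 3 significant figures: 0.814.

0.814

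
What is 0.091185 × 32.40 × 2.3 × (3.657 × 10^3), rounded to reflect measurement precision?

0.091185 × 32.40 × 2.3 × (3.657 × 10^3) = 24849.7033734
Multiplication/division keeps the fewest significant figures: 0.091185 → 5 s.f., 32.40 → 4 s.f., 2.3 → 2 s.f., 3.657 × 10^3 → 4 s.f.; limit is 2.
Rounded to 2 significant figures: 2.5 × 10^4.

2.5 × 10^4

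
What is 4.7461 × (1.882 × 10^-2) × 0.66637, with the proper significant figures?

4.7461 × (1.882 × 10^-2) × 0.66637 = 0.0595212359247…
Multiplication/division keeps the fewest significant figures: 4.7461 → 5 s.f., 1.882 × 10^-2 → 4 s.f., 0.66637 → 5 s.f.; limit is 4.
Rounded to 4 significant figures: 0.05952.

0.05952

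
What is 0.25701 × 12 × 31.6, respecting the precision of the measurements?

0.25701 × 12 × 31.6 = 97.458192
Multiplication/division keeps the fewest significant figures: 0.25701 → 5 s.f., 12 → 2 s.f., 31.6 → 3 s.f.; limit is 2.
Rounded to 2 significant figures: 97.

97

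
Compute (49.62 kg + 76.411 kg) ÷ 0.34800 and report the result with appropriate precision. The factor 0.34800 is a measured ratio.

362.16 kg

49.62 kg + 76.411 kg = 126.031 kg; the sum is limited to 2 decimal places (5 s.f.).
Carrying full precision, 126.031 ÷ 0.34800 = 362.158045977… kg; 0.34800 has 5 s.f., so the result keeps min(5, 5) = 5 s.f.
Rounded to 5 significant figures: 362.16 kg.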